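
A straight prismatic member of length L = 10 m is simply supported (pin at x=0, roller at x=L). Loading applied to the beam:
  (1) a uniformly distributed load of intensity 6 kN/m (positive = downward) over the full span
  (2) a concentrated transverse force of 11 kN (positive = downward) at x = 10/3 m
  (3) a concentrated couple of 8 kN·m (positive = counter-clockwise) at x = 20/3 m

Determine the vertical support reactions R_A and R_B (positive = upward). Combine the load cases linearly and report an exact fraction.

Load 1 — uniform load w=6 kN/m over full span:
  R_A = wL/2 = 6·10/2 = 30 kN
  R_B = wL/2 = 6·10/2 = 30 kN
Load 2 — point force P=11 kN at a=10/3 m (b=L-a=20/3):
  R_A = Pb/L = 11·(20/3)/10 = 22/3 kN
  R_B = Pa/L = 11·(10/3)/10 = 11/3 kN
Load 3 — applied couple M₀=8 kN·m at a=20/3 m (b=L-a=10/3):
  R_A = M₀/L = 8/10 = 4/5 kN
  R_B = -M₀/L = -8/10 = -4/5 kN
Superposition: R_A = 572/15 kN, R_B = 493/15 kN

R_A = 572/15 kN, R_B = 493/15 kN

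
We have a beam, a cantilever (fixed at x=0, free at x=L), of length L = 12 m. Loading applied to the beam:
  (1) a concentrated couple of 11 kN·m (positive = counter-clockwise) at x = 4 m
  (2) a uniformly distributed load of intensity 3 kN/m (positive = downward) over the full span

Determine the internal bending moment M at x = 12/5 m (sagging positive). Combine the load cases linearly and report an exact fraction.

Load 1 — applied couple M₀=11 kN·m at a=4 m (b=L-a=8):
  M_1 = M₀  [x≤a] = 11 = 11 kN·m
Load 2 — uniform load w=3 kN/m over full span:
  M_2 = -w(L-x)²/2 = -3·(12-(12/5))²/2 = -3456/25 kN·m
Superposition: M = Σ M_i = -3181/25 kN·m ≈ -127.240000 kN·m

M(12/5) = -3181/25 kN·m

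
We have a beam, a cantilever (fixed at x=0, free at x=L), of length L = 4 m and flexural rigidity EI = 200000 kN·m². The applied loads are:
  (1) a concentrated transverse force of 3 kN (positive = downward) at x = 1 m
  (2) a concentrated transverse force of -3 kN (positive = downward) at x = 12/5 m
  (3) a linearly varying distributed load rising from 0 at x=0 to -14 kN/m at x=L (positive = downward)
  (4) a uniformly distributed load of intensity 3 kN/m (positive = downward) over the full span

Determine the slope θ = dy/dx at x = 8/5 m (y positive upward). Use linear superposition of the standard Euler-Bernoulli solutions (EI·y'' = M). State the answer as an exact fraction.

Load 1 — point force P=3 kN at a=1 m (b=L-a=3):
  θ_1 = -Pa²/(2EI)  [x>a] = -3·1²/(2·200000) = -3/400000 rad
Load 2 — point force P=-3 kN at a=12/5 m (b=L-a=8/5):
  θ_2 = -Px(2a-x)/(2EI)  [x≤a] = -(-3)·(8/5)·(2·(12/5)-(8/5))/(2·200000) = 3/78125 rad
Load 3 — triangular load w₀=-14 kN/m (0→w₀ over full span):
  θ_3 = (w₀Lx²/4-w₀L²x/3-w₀x⁴/(24L))/EI = ((-14)·4·(8/5)²/4-(-14)·4²·(8/5)/3-(-14)·(8/5)⁴/(24·4))/200000 = 826/1953125 rad
Load 4 — uniform load w=3 kN/m over full span:
  θ_4 = -wx(x²-3Lx+3L²)/(6EI) = -3·(8/5)·((8/5)²-3·4·(8/5)+3·4²)/(6·200000) = -49/390625 rad
Superposition: θ = Σ θ_i = 82093/250000000 rad ≈ 0.000328 rad

θ(8/5) = 82093/250000000 rad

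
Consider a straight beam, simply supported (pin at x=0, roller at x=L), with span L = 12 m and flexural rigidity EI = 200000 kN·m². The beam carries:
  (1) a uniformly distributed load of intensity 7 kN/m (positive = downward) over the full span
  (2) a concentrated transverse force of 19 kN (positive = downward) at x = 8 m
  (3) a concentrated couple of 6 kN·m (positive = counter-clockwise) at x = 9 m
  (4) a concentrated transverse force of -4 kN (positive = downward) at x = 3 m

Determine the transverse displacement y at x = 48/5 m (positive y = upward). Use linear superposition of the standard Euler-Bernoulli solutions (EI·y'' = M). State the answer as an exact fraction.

Load 1 — uniform load w=7 kN/m over full span:
  y_1 = -wx(L³-2Lx²+x³)/(24EI) = -7·(48/5)·(12³-2·12·(48/5)²+(48/5)³)/(24·200000) = -10962/1953125 m
Load 2 — point force P=19 kN at a=8 m (b=L-a=4):
  y_2 = -Pa(L-x)(2Lx-a²-x²)/(6LEI)  [x>a] = -19·8·(12-(48/5))·(2·12·(48/5)-8²-(48/5)²)/(6·12·200000) = -2204/1171875 m
Load 3 — applied couple M₀=6 kN·m at a=9 m (b=L-a=3):
  y_3 = (M₀x³/(6L)-M₀(x-a)²/2+C₁x)/EI  [x>a] with C₁=M₀(3b²-L²)/(6L)=-39/4 = (6·(48/5)³/(6·12)-6·((48/5)-9)²/2+(-39/4)·(48/5))/200000 = -2619/25000000 m
Load 4 — point force P=-4 kN at a=3 m (b=L-a=9):
  y_4 = -Pa(L-x)(2Lx-a²-x²)/(6LEI)  [x>a] = -(-4)·3·(12-(48/5))·(2·12·(48/5)-3²-(48/5)²)/(6·12·200000) = 3231/12500000 m
Superposition: y = Σ y_i = -2752339/375000000 m ≈ -0.007340 m

y(48/5) = -2752339/375000000 m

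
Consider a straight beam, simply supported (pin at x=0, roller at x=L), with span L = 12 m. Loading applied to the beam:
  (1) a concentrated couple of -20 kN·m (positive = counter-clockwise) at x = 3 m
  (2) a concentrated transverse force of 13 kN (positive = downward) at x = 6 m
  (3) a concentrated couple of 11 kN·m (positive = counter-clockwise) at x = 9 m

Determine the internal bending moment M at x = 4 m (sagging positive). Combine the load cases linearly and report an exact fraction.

M(4) = 43 kN·m

Load 1 — applied couple M₀=-20 kN·m at a=3 m (b=L-a=9):
  M_1 = M₀x/L - M₀  [x>a] = (-20)·4/12 - (-20) = 40/3 kN·m
Load 2 — point force P=13 kN at a=6 m (b=L-a=6):
  M_2 = Pbx/L  [x≤a] = 13·6·4/12 = 26 kN·m
Load 3 — applied couple M₀=11 kN·m at a=9 m (b=L-a=3):
  M_3 = M₀x/L  [x≤a] = 11·4/12 = 11/3 kN·m
Superposition: M = Σ M_i = 43 kN·m ≈ 43.000000 kN·m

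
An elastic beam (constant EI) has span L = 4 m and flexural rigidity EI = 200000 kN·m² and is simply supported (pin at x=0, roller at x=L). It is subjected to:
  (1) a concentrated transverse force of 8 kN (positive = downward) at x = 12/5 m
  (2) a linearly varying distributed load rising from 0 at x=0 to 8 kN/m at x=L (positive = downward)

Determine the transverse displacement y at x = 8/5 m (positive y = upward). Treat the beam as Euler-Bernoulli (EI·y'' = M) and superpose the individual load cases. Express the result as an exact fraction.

y(8/5) = -15928/146484375 m

Load 1 — point force P=8 kN at a=12/5 m (b=L-a=8/5):
  y_1 = -Pbx(L²-b²-x²)/(6LEI)  [x≤a] = -8·(8/5)·(8/5)·(4²-(8/5)²-(8/5)²)/(6·4·200000) = -272/5859375 m
Load 2 — triangular load w₀=8 kN/m (0→w₀ over full span):
  y_2 = -w₀x(7L⁴-10L²x²+3x⁴)/(360LEI) = -8·(8/5)·(7·4⁴-10·4²·(8/5)²+3·(8/5)⁴)/(360·4·200000) = -9128/146484375 m
Superposition: y = Σ y_i = -15928/146484375 m ≈ -0.000109 m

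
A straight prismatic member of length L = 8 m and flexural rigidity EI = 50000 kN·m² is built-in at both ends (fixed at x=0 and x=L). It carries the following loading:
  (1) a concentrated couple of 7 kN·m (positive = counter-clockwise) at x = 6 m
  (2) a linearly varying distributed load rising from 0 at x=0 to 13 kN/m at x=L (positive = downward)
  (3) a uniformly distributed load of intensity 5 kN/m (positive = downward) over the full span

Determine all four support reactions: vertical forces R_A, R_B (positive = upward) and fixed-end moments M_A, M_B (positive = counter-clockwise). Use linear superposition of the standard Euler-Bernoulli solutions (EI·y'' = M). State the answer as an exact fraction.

R_A = 11707/320 kN, M_A = 4527/80 kN·m, R_B = 17733/320 kN, M_B = -16699/240 kN·m

Load 1 — applied couple M₀=7 kN·m at a=6 m (b=L-a=2):
  R_A = 6M₀ab/L³ = 6·7·6·2/8³ = 63/64 kN
  M_A = M₀b(2a-b)/L² = 7·2·(2·6-2)/8² = 35/16 kN·m
  R_B = -6M₀ab/L³ = -6·7·6·2/8³ = -63/64 kN
  M_B = M₀a(2b-a)/L² = 7·6·(2·2-6)/8² = -21/16 kN·m
Load 2 — triangular load w₀=13 kN/m (0→w₀ over full span):
  R_A = 3w₀L/20 = 3·13·8/20 = 78/5 kN
  M_A = w₀L²/30 = 13·8²/30 = 416/15 kN·m
  R_B = 7w₀L/20 = 7·13·8/20 = 182/5 kN
  M_B = -w₀L²/20 = -13·8²/20 = -208/5 kN·m
Load 3 — uniform load w=5 kN/m over full span:
  R_A = wL/2 = 5·8/2 = 20 kN
  M_A = wL²/12 = 5·8²/12 = 80/3 kN·m
  R_B = wL/2 = 5·8/2 = 20 kN
  M_B = -wL²/12 = -5·8²/12 = -80/3 kN·m
Superposition: R_A = 11707/320 kN, M_A = 4527/80 kN·m, R_B = 17733/320 kN, M_B = -16699/240 kN·m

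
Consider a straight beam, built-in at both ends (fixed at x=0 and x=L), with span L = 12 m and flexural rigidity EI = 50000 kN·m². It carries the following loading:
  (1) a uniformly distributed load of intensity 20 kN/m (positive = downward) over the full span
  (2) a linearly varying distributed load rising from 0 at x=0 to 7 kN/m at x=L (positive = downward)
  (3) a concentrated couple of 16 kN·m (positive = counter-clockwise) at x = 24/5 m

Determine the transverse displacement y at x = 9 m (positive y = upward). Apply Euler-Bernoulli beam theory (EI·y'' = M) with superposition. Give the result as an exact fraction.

Load 1 — uniform load w=20 kN/m over full span:
  y_1 = -wx²(L-x)²/(24EI) = -20·9²·(12-9)²/(24·50000) = -243/20000 m
Load 2 — triangular load w₀=7 kN/m (0→w₀ over full span):
  y_2 = -w₀x²(L-x)²(x+2L)/(120LEI) = -7·9²·(12-9)²·(9+2·12)/(120·12·50000) = -18711/8000000 m
Load 3 — applied couple M₀=16 kN·m at a=24/5 m (b=L-a=36/5):
  y_3 = (R_Ax³/6 - M_Ax²/2 - M₀(x-a)²/2)/EI  [x>a] with R_A=48/25, M_A=48/25 = ((48/25)·9³/6 - (48/25)·9²/2 - 16·(9-(24/5))²/2)/50000 = 9/31250 m
Superposition: y = Σ y_i = -113607/8000000 m ≈ -0.014201 m

y(9) = -113607/8000000 m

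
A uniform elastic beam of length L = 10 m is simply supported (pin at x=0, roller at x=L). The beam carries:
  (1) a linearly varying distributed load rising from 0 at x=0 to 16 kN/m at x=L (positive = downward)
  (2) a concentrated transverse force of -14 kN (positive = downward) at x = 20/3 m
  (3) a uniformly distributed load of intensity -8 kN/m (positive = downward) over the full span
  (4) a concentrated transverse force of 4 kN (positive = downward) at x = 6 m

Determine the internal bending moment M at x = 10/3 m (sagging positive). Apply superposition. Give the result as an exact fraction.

Load 1 — triangular load w₀=16 kN/m (0→w₀ over full span):
  M_1 = w₀Lx/6 - w₀x³/(6L) = 16·10·(10/3)/6 - 16·(10/3)³/(6·10) = 6400/81 kN·m
Load 2 — point force P=-14 kN at a=20/3 m (b=L-a=10/3):
  M_2 = Pbx/L  [x≤a] = (-14)·(10/3)·(10/3)/10 = -140/9 kN·m
Load 3 — uniform load w=-8 kN/m over full span:
  M_3 = wx(L-x)/2 = (-8)·(10/3)·(10-(10/3))/2 = -800/9 kN·m
Load 4 — point force P=4 kN at a=6 m (b=L-a=4):
  M_4 = Pbx/L  [x≤a] = 4·4·(10/3)/10 = 16/3 kN·m
Superposition: M = Σ M_i = -1628/81 kN·m ≈ -20.098765 kN·m

M(10/3) = -1628/81 kN·m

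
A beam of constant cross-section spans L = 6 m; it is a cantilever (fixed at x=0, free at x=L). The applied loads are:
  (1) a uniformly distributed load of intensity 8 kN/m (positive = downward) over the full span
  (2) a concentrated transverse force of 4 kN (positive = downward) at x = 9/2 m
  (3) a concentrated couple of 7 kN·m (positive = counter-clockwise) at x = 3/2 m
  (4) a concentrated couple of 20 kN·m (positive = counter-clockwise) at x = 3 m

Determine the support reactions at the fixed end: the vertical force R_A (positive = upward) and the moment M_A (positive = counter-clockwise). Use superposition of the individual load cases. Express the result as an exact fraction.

Load 1 — uniform load w=8 kN/m over full span:
  R_A = wL = 8·6 = 48 kN
  M_A = wL²/2 = 8·6²/2 = 144 kN·m
Load 2 — point force P=4 kN at a=9/2 m (b=L-a=3/2):
  R_A = P = 4 kN
  M_A = Pa = 4·(9/2) = 18 kN·m
Load 3 — applied couple M₀=7 kN·m at a=3/2 m (b=L-a=9/2):
  R_A = 0 kN
  M_A = -M₀ = -7 kN·m
Load 4 — applied couple M₀=20 kN·m at a=3 m (b=L-a=3):
  R_A = 0 kN
  M_A = -M₀ = -20 kN·m
Superposition: R_A = 52 kN, M_A = 135 kN·m

R_A = 52 kN, M_A = 135 kN·m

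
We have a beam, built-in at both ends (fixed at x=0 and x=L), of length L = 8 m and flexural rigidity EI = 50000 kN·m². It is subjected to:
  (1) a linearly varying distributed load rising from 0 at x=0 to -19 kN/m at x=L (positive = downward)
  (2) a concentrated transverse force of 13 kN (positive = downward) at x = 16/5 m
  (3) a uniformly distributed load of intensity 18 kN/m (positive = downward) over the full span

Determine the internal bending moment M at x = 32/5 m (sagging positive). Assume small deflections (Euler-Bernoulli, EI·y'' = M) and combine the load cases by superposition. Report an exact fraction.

M(32/5) = -15232/1875 kN·m

Load 1 — triangular load w₀=-19 kN/m (0→w₀ over full span):
  M_1 = 3w₀Lx/20 - w₀L²/30 - w₀x³/(6L) = 3·(-19)·8·(32/5)/20 - (-19)·8²/30 - (-19)·(32/5)³/(6·8) = -608/375 kN·m
Load 2 — point force P=13 kN at a=16/5 m (b=L-a=24/5):
  M_2 = Pa²(a+3b)(L-x)/L³ - Pa²b/L²  [x>a] = 13·(16/5)²·((16/5)+3·(24/5))·(8-(32/5))/8³ - 13·(16/5)²·(24/5)/8² = -1664/625 kN·m
Load 3 — uniform load w=18 kN/m over full span:
  M_3 = wLx/2 - wL²/12 - wx²/2 = 18·8·(32/5)/2 - 18·8²/12 - 18·(32/5)²/2 = -96/25 kN·m
Superposition: M = Σ M_i = -15232/1875 kN·m ≈ -8.123733 kN·m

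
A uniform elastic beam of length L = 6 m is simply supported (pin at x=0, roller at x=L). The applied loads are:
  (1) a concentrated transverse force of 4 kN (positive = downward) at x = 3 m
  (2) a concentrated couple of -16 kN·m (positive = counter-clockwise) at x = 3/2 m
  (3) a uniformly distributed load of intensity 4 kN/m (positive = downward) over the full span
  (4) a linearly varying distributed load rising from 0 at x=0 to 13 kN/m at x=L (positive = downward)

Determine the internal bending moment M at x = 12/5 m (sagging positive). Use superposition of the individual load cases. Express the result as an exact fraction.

Load 1 — point force P=4 kN at a=3 m (b=L-a=3):
  M_1 = Pbx/L  [x≤a] = 4·3·(12/5)/6 = 24/5 kN·m
Load 2 — applied couple M₀=-16 kN·m at a=3/2 m (b=L-a=9/2):
  M_2 = M₀x/L - M₀  [x>a] = (-16)·(12/5)/6 - (-16) = 48/5 kN·m
Load 3 — uniform load w=4 kN/m over full span:
  M_3 = wx(L-x)/2 = 4·(12/5)·(6-(12/5))/2 = 432/25 kN·m
Load 4 — triangular load w₀=13 kN/m (0→w₀ over full span):
  M_4 = w₀Lx/6 - w₀x³/(6L) = 13·6·(12/5)/6 - 13·(12/5)³/(6·6) = 3276/125 kN·m
Superposition: M = Σ M_i = 7236/125 kN·m ≈ 57.888000 kN·m

M(12/5) = 7236/125 kN·m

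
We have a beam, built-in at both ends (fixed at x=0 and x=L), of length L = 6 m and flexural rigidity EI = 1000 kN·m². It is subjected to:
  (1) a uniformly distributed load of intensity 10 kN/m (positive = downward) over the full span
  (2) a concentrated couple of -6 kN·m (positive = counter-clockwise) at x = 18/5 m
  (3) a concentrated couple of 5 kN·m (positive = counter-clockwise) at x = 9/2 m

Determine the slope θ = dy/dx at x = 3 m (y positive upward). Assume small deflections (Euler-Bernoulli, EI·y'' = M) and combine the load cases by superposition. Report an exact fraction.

θ(3) = -951/800000 rad

Load 1 — uniform load w=10 kN/m over full span:
  θ_1 = -wx(L-x)(L-2x)/(12EI) = -10·3·(6-3)·(6-2·3)/(12·1000) = 0 rad
Load 2 — applied couple M₀=-6 kN·m at a=18/5 m (b=L-a=12/5):
  θ_2 = (R_Ax²/2 - M_Ax)/EI  [x≤a] with R_A=-36/25, M_A=-48/25 = ((-36/25)·3²/2 - (-48/25)·3)/1000 = -9/12500 rad
Load 3 — applied couple M₀=5 kN·m at a=9/2 m (b=L-a=3/2):
  θ_3 = (R_Ax²/2 - M_Ax)/EI  [x≤a] with R_A=15/16, M_A=25/16 = ((15/16)·3²/2 - (25/16)·3)/1000 = -3/6400 rad
Superposition: θ = Σ θ_i = -951/800000 rad ≈ -0.001189 rad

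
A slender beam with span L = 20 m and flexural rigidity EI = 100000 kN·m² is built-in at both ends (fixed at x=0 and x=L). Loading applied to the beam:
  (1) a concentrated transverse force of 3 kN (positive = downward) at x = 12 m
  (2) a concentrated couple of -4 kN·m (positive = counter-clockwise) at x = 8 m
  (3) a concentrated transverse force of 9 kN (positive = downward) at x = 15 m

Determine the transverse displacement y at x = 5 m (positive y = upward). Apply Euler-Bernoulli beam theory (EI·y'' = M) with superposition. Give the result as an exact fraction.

Load 1 — point force P=3 kN at a=12 m (b=L-a=8):
  y_1 = -Pb²x²(3aL-(3a+b)x)/(6L³EI)  [x≤a] = -3·8²·5²·(3·12·20-(3·12+8)·5)/(6·20³·100000) = -1/2000 m
Load 2 — applied couple M₀=-4 kN·m at a=8 m (b=L-a=12):
  y_2 = (R_Ax³/6 - M_Ax²/2)/EI  [x≤a] with R_A=-36/125, M_A=-12/25 = ((-36/125)·5³/6 - (-12/25)·5²/2)/100000 = 0 m
Load 3 — point force P=9 kN at a=15 m (b=L-a=5):
  y_3 = -Pb²x²(3aL-(3a+b)x)/(6L³EI)  [x≤a] = -9·5²·5²·(3·15·20-(3·15+5)·5)/(6·20³·100000) = -39/51200 m
Superposition: y = Σ y_i = -323/256000 m ≈ -0.001262 m

y(5) = -323/256000 m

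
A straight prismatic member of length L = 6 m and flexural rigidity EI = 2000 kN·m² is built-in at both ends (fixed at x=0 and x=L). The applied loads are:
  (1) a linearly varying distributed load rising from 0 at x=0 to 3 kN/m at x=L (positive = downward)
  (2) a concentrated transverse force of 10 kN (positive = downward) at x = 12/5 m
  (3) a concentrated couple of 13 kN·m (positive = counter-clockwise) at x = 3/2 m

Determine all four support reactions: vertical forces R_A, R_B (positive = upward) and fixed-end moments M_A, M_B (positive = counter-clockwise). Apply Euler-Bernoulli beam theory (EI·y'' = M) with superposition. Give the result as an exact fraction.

Load 1 — triangular load w₀=3 kN/m (0→w₀ over full span):
  R_A = 3w₀L/20 = 3·3·6/20 = 27/10 kN
  M_A = w₀L²/30 = 3·6²/30 = 18/5 kN·m
  R_B = 7w₀L/20 = 7·3·6/20 = 63/10 kN
  M_B = -w₀L²/20 = -3·6²/20 = -27/5 kN·m
Load 2 — point force P=10 kN at a=12/5 m (b=L-a=18/5):
  R_A = Pb²(3a+b)/L³ = 10·(18/5)²·(3·(12/5)+(18/5))/6³ = 162/25 kN
  M_A = Pab²/L² = 10·(12/5)·(18/5)²/6² = 216/25 kN·m
  R_B = Pa²(a+3b)/L³ = 10·(12/5)²·((12/5)+3·(18/5))/6³ = 88/25 kN
  M_B = -Pa²b/L² = -10·(12/5)²·(18/5)/6² = -144/25 kN·m
Load 3 — applied couple M₀=13 kN·m at a=3/2 m (b=L-a=9/2):
  R_A = 6M₀ab/L³ = 6·13·(3/2)·(9/2)/6³ = 39/16 kN
  M_A = M₀b(2a-b)/L² = 13·(9/2)·(2·(3/2)-(9/2))/6² = -39/16 kN·m
  R_B = -6M₀ab/L³ = -6·13·(3/2)·(9/2)/6³ = -39/16 kN
  M_B = M₀a(2b-a)/L² = 13·(3/2)·(2·(9/2)-(3/2))/6² = 65/16 kN·m
Superposition: R_A = 4647/400 kN, M_A = 3921/400 kN·m, R_B = 2953/400 kN, M_B = -2839/400 kN·m

R_A = 4647/400 kN, M_A = 3921/400 kN·m, R_B = 2953/400 kN, M_B = -2839/400 kN·m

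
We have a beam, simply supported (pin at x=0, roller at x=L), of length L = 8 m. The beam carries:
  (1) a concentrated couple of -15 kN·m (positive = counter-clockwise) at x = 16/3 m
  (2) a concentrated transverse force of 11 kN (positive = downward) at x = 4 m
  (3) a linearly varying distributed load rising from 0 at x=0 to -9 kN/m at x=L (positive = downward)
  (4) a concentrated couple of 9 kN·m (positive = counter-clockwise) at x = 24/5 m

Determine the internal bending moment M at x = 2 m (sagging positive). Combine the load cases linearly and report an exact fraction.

Load 1 — applied couple M₀=-15 kN·m at a=16/3 m (b=L-a=8/3):
  M_1 = M₀x/L  [x≤a] = (-15)·2/8 = -15/4 kN·m
Load 2 — point force P=11 kN at a=4 m (b=L-a=4):
  M_2 = Pbx/L  [x≤a] = 11·4·2/8 = 11 kN·m
Load 3 — triangular load w₀=-9 kN/m (0→w₀ over full span):
  M_3 = w₀Lx/6 - w₀x³/(6L) = (-9)·8·2/6 - (-9)·2³/(6·8) = -45/2 kN·m
Load 4 — applied couple M₀=9 kN·m at a=24/5 m (b=L-a=16/5):
  M_4 = M₀x/L  [x≤a] = 9·2/8 = 9/4 kN·m
Superposition: M = Σ M_i = -13 kN·m ≈ -13.000000 kN·m

M(2) = -13 kN·m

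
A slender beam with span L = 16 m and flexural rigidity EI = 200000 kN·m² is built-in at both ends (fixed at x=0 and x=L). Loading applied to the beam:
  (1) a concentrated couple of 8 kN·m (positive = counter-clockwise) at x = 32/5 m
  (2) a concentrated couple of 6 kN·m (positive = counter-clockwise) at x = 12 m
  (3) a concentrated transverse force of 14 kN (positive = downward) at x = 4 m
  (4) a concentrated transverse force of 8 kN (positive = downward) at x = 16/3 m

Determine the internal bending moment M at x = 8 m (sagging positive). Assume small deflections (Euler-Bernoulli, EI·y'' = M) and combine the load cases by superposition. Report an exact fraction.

Load 1 — applied couple M₀=8 kN·m at a=32/5 m (b=L-a=48/5):
  M_1 = R_Ax - M_A - M₀  [x>a] with R_A=18/25, M_A=24/25 = (18/25)·8 - (24/25) - 8 = -16/5 kN·m
Load 2 — applied couple M₀=6 kN·m at a=12 m (b=L-a=4):
  M_2 = R_Ax - M_A  [x≤a] with R_A=27/64, M_A=15/8 = (27/64)·8 - (15/8) = 3/2 kN·m
Load 3 — point force P=14 kN at a=4 m (b=L-a=12):
  M_3 = Pa²(a+3b)(L-x)/L³ - Pa²b/L²  [x>a] = 14·4²·(4+3·12)·(16-8)/16³ - 14·4²·12/16² = 7 kN·m
Load 4 — point force P=8 kN at a=16/3 m (b=L-a=32/3):
  M_4 = Pa²(a+3b)(L-x)/L³ - Pa²b/L²  [x>a] = 8·(16/3)²·((16/3)+3·(32/3))·(16-8)/16³ - 8·(16/3)²·(32/3)/16² = 64/9 kN·m
Superposition: M = Σ M_i = 1117/90 kN·m ≈ 12.411111 kN·m

M(8) = 1117/90 kN·m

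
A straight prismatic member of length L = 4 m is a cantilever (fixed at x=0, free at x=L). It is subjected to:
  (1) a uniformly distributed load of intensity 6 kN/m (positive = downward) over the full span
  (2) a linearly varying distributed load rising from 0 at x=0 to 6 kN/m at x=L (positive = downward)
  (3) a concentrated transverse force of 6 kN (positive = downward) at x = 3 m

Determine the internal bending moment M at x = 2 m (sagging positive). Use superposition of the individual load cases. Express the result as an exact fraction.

M(2) = -28 kN·m

Load 1 — uniform load w=6 kN/m over full span:
  M_1 = -w(L-x)²/2 = -6·(4-2)²/2 = -12 kN·m
Load 2 — triangular load w₀=6 kN/m (0→w₀ over full span):
  M_2 = w₀Lx/2 - w₀L²/3 - w₀x³/(6L) = 6·4·2/2 - 6·4²/3 - 6·2³/(6·4) = -10 kN·m
Load 3 — point force P=6 kN at a=3 m (b=L-a=1):
  M_3 = -P(a-x)  [x≤a] = -6·(3-2) = -6 kN·m
Superposition: M = Σ M_i = -28 kN·m ≈ -28.000000 kN·m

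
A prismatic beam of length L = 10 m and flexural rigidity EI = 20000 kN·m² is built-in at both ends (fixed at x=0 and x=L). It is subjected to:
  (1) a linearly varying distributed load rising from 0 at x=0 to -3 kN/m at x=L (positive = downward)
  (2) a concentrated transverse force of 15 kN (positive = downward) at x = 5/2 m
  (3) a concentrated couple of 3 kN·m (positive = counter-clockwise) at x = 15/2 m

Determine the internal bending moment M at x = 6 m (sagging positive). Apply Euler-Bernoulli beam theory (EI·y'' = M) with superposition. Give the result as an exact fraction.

M(6) = -443/160 kN·m

Load 1 — triangular load w₀=-3 kN/m (0→w₀ over full span):
  M_1 = 3w₀Lx/20 - w₀L²/30 - w₀x³/(6L) = 3·(-3)·10·6/20 - (-3)·10²/30 - (-3)·6³/(6·10) = -31/5 kN·m
Load 2 — point force P=15 kN at a=5/2 m (b=L-a=15/2):
  M_2 = Pa²(a+3b)(L-x)/L³ - Pa²b/L²  [x>a] = 15·(5/2)²·((5/2)+3·(15/2))·(10-6)/10³ - 15·(5/2)²·(15/2)/10² = 75/32 kN·m
Load 3 — applied couple M₀=3 kN·m at a=15/2 m (b=L-a=5/2):
  M_3 = R_Ax - M_A  [x≤a] with R_A=27/80, M_A=15/16 = (27/80)·6 - (15/16) = 87/80 kN·m
Superposition: M = Σ M_i = -443/160 kN·m ≈ -2.768750 kN·m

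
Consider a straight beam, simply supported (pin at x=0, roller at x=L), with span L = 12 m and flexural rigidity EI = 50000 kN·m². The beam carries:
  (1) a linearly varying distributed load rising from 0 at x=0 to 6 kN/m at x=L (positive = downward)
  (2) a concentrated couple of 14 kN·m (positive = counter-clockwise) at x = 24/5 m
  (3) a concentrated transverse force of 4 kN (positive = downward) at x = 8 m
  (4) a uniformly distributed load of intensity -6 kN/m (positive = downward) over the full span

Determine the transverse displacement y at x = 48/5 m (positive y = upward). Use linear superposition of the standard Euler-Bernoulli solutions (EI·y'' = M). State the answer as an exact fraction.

y(48/5) = 1199972/146484375 m

Load 1 — triangular load w₀=6 kN/m (0→w₀ over full span):
  y_1 = -w₀x(7L⁴-10L²x²+3x⁴)/(360LEI) = -6·(48/5)·(7·12⁴-10·12²·(48/5)²+3·(48/5)⁴)/(360·12·50000) = -493776/48828125 m
Load 2 — applied couple M₀=14 kN·m at a=24/5 m (b=L-a=36/5):
  y_2 = (M₀x³/(6L)-M₀(x-a)²/2+C₁x)/EI  [x>a] with C₁=M₀(3b²-L²)/(6L)=56/25 = (14·(48/5)³/(6·12)-14·((48/5)-(24/5))²/2+(56/25)·(48/5))/50000 = 252/390625 m
Load 3 — point force P=4 kN at a=8 m (b=L-a=4):
  y_3 = -Pa(L-x)(2Lx-a²-x²)/(6LEI)  [x>a] = -4·8·(12-(48/5))·(2·12·(48/5)-8²-(48/5)²)/(6·12·50000) = -1856/1171875 m
Load 4 — uniform load w=-6 kN/m over full span:
  y_4 = -wx(L³-2Lx²+x³)/(24EI) = -(-6)·(48/5)·(12³-2·12·(48/5)²+(48/5)³)/(24·50000) = 37584/1953125 m
Superposition: y = Σ y_i = 1199972/146484375 m ≈ 0.008192 m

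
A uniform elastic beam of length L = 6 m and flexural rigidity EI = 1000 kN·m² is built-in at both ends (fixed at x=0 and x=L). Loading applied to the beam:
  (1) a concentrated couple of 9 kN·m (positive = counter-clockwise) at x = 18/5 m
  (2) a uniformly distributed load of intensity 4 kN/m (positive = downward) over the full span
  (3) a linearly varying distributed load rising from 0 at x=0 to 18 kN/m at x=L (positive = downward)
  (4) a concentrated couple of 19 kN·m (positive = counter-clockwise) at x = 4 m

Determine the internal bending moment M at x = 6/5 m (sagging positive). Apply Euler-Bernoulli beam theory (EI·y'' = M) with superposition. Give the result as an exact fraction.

M(6/5) = -1897/375 kN·m

Load 1 — applied couple M₀=9 kN·m at a=18/5 m (b=L-a=12/5):
  M_1 = R_Ax - M_A  [x≤a] with R_A=54/25, M_A=72/25 = (54/25)·(6/5) - (72/25) = -36/125 kN·m
Load 2 — uniform load w=4 kN/m over full span:
  M_2 = wLx/2 - wL²/12 - wx²/2 = 4·6·(6/5)/2 - 4·6²/12 - 4·(6/5)²/2 = -12/25 kN·m
Load 3 — triangular load w₀=18 kN/m (0→w₀ over full span):
  M_3 = 3w₀Lx/20 - w₀L²/30 - w₀x³/(6L) = 3·18·6·(6/5)/20 - 18·6²/30 - 18·(6/5)³/(6·6) = -378/125 kN·m
Load 4 — applied couple M₀=19 kN·m at a=4 m (b=L-a=2):
  M_4 = R_Ax - M_A  [x≤a] with R_A=38/9, M_A=19/3 = (38/9)·(6/5) - (19/3) = -19/15 kN·m
Superposition: M = Σ M_i = -1897/375 kN·m ≈ -5.058667 kN·m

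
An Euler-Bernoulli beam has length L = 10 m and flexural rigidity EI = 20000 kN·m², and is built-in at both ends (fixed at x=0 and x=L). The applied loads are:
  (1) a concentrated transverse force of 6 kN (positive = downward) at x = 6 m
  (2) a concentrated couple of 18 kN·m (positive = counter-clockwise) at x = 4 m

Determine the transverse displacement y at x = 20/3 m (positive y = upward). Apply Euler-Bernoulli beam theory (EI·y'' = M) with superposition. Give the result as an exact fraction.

y(20/3) = -1/2500 m

Load 1 — point force P=6 kN at a=6 m (b=L-a=4):
  y_1 = -Pa²(L-x)²(3bL-(3b+a)(L-x))/(6L³EI)  [x>a] = -6·6²·(10-(20/3))²·(3·4·10-(3·4+6)·(10-(20/3)))/(6·10³·20000) = -3/2500 m
Load 2 — applied couple M₀=18 kN·m at a=4 m (b=L-a=6):
  y_2 = (R_Ax³/6 - M_Ax²/2 - M₀(x-a)²/2)/EI  [x>a] with R_A=324/125, M_A=54/25 = ((324/125)·(20/3)³/6 - (54/25)·(20/3)²/2 - 18·((20/3)-4)²/2)/20000 = 1/1250 m
Superposition: y = Σ y_i = -1/2500 m ≈ -0.000400 m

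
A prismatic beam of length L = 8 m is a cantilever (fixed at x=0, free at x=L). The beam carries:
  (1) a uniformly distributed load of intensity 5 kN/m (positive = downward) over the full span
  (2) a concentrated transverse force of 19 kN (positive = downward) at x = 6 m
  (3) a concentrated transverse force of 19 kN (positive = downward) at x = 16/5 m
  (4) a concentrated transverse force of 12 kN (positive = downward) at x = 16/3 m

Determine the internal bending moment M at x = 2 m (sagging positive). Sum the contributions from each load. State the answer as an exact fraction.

M(2) = -1144/5 kN·m

Load 1 — uniform load w=5 kN/m over full span:
  M_1 = -w(L-x)²/2 = -5·(8-2)²/2 = -90 kN·m
Load 2 — point force P=19 kN at a=6 m (b=L-a=2):
  M_2 = -P(a-x)  [x≤a] = -19·(6-2) = -76 kN·m
Load 3 — point force P=19 kN at a=16/5 m (b=L-a=24/5):
  M_3 = -P(a-x)  [x≤a] = -19·((16/5)-2) = -114/5 kN·m
Load 4 — point force P=12 kN at a=16/3 m (b=L-a=8/3):
  M_4 = -P(a-x)  [x≤a] = -12·((16/3)-2) = -40 kN·m
Superposition: M = Σ M_i = -1144/5 kN·m ≈ -228.800000 kN·m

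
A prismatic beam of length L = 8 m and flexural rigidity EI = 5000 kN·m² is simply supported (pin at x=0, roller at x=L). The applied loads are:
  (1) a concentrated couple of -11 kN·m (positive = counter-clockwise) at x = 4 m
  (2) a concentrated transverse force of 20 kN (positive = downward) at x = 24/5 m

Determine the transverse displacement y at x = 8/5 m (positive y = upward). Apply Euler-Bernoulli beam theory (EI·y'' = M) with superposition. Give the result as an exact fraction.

Load 1 — applied couple M₀=-11 kN·m at a=4 m (b=L-a=4):
  y_1 = (M₀x³/(6L)+C₁x)/EI  [x≤a] with C₁=M₀(3b²-L²)/(6L)=11/3 = ((-11)·(8/5)³/(6·8)+(11/3)·(8/5))/5000 = 77/78125 m
Load 2 — point force P=20 kN at a=24/5 m (b=L-a=16/5):
  y_2 = -Pbx(L²-b²-x²)/(6LEI)  [x≤a] = -20·(16/5)·(8/5)·(8²-(16/5)²-(8/5)²)/(6·8·5000) = -1024/46875 m
Superposition: y = Σ y_i = -4889/234375 m ≈ -0.020860 m

y(8/5) = -4889/234375 m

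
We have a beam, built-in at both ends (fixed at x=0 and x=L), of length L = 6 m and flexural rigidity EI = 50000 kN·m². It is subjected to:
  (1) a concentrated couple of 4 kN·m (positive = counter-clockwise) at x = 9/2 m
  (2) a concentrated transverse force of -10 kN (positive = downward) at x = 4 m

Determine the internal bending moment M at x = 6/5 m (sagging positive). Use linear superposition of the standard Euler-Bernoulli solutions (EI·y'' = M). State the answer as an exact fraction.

M(6/5) = 59/60 kN·m

Load 1 — applied couple M₀=4 kN·m at a=9/2 m (b=L-a=3/2):
  M_1 = R_Ax - M_A  [x≤a] with R_A=3/4, M_A=5/4 = (3/4)·(6/5) - (5/4) = -7/20 kN·m
Load 2 — point force P=-10 kN at a=4 m (b=L-a=2):
  M_2 = Pb²(3a+b)x/L³ - Pab²/L²  [x≤a] = (-10)·2²·(3·4+2)·(6/5)/6³ - (-10)·4·2²/6² = 4/3 kN·m
Superposition: M = Σ M_i = 59/60 kN·m ≈ 0.983333 kN·m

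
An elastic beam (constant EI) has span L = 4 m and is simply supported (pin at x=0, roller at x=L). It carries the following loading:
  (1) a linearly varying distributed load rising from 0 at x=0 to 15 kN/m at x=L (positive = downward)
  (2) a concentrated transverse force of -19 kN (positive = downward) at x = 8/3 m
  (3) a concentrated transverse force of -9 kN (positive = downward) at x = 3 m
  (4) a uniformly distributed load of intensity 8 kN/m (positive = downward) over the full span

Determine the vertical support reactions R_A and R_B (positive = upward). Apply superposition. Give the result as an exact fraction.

R_A = 209/12 kN, R_B = 199/12 kN

Load 1 — triangular load w₀=15 kN/m (0→w₀ over full span):
  R_A = w₀L/6 = 15·4/6 = 10 kN
  R_B = w₀L/3 = 15·4/3 = 20 kN
Load 2 — point force P=-19 kN at a=8/3 m (b=L-a=4/3):
  R_A = Pb/L = (-19)·(4/3)/4 = -19/3 kN
  R_B = Pa/L = (-19)·(8/3)/4 = -38/3 kN
Load 3 — point force P=-9 kN at a=3 m (b=L-a=1):
  R_A = Pb/L = (-9)·1/4 = -9/4 kN
  R_B = Pa/L = (-9)·3/4 = -27/4 kN
Load 4 — uniform load w=8 kN/m over full span:
  R_A = wL/2 = 8·4/2 = 16 kN
  R_B = wL/2 = 8·4/2 = 16 kN
Superposition: R_A = 209/12 kN, R_B = 199/12 kN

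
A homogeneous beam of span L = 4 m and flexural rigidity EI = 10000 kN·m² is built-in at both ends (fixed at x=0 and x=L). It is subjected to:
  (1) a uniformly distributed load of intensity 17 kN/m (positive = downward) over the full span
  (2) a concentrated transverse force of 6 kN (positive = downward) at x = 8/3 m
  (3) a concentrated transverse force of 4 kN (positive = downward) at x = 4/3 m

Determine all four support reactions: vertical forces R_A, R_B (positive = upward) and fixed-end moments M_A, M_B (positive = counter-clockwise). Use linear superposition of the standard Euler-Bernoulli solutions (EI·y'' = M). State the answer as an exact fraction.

R_A = 1040/27 kN, M_A = 724/27 kN·m, R_B = 1066/27 kN, M_B = -740/27 kN·m

Load 1 — uniform load w=17 kN/m over full span:
  R_A = wL/2 = 17·4/2 = 34 kN
  M_A = wL²/12 = 17·4²/12 = 68/3 kN·m
  R_B = wL/2 = 17·4/2 = 34 kN
  M_B = -wL²/12 = -17·4²/12 = -68/3 kN·m
Load 2 — point force P=6 kN at a=8/3 m (b=L-a=4/3):
  R_A = Pb²(3a+b)/L³ = 6·(4/3)²·(3·(8/3)+(4/3))/4³ = 14/9 kN
  M_A = Pab²/L² = 6·(8/3)·(4/3)²/4² = 16/9 kN·m
  R_B = Pa²(a+3b)/L³ = 6·(8/3)²·((8/3)+3·(4/3))/4³ = 40/9 kN
  M_B = -Pa²b/L² = -6·(8/3)²·(4/3)/4² = -32/9 kN·m
Load 3 — point force P=4 kN at a=4/3 m (b=L-a=8/3):
  R_A = Pb²(3a+b)/L³ = 4·(8/3)²·(3·(4/3)+(8/3))/4³ = 80/27 kN
  M_A = Pab²/L² = 4·(4/3)·(8/3)²/4² = 64/27 kN·m
  R_B = Pa²(a+3b)/L³ = 4·(4/3)²·((4/3)+3·(8/3))/4³ = 28/27 kN
  M_B = -Pa²b/L² = -4·(4/3)²·(8/3)/4² = -32/27 kN·m
Superposition: R_A = 1040/27 kN, M_A = 724/27 kN·m, R_B = 1066/27 kN, M_B = -740/27 kN·m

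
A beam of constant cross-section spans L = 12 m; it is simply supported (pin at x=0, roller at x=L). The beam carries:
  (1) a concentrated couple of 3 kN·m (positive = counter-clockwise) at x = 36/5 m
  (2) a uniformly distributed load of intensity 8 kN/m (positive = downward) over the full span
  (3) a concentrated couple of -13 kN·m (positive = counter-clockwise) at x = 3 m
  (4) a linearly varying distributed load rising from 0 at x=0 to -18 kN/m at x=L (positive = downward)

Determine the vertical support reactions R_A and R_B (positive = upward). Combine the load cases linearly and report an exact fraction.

Load 1 — applied couple M₀=3 kN·m at a=36/5 m (b=L-a=24/5):
  R_A = M₀/L = 3/12 = 1/4 kN
  R_B = -M₀/L = -3/12 = -1/4 kN
Load 2 — uniform load w=8 kN/m over full span:
  R_A = wL/2 = 8·12/2 = 48 kN
  R_B = wL/2 = 8·12/2 = 48 kN
Load 3 — applied couple M₀=-13 kN·m at a=3 m (b=L-a=9):
  R_A = M₀/L = (-13)/12 = -13/12 kN
  R_B = -M₀/L = -(-13)/12 = 13/12 kN
Load 4 — triangular load w₀=-18 kN/m (0→w₀ over full span):
  R_A = w₀L/6 = (-18)·12/6 = -36 kN
  R_B = w₀L/3 = (-18)·12/3 = -72 kN
Superposition: R_A = 67/6 kN, R_B = -139/6 kN

R_A = 67/6 kN, R_B = -139/6 kN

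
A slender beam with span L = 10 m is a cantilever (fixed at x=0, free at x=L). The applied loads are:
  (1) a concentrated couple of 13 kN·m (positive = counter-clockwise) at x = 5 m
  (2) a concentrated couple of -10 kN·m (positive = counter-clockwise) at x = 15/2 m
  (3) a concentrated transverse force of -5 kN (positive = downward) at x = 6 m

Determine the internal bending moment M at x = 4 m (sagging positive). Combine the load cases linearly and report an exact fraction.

Load 1 — applied couple M₀=13 kN·m at a=5 m (b=L-a=5):
  M_1 = M₀  [x≤a] = 13 = 13 kN·m
Load 2 — applied couple M₀=-10 kN·m at a=15/2 m (b=L-a=5/2):
  M_2 = M₀  [x≤a] = (-10) = -10 kN·m
Load 3 — point force P=-5 kN at a=6 m (b=L-a=4):
  M_3 = -P(a-x)  [x≤a] = -(-5)·(6-4) = 10 kN·m
Superposition: M = Σ M_i = 13 kN·m ≈ 13.000000 kN·m

M(4) = 13 kN·m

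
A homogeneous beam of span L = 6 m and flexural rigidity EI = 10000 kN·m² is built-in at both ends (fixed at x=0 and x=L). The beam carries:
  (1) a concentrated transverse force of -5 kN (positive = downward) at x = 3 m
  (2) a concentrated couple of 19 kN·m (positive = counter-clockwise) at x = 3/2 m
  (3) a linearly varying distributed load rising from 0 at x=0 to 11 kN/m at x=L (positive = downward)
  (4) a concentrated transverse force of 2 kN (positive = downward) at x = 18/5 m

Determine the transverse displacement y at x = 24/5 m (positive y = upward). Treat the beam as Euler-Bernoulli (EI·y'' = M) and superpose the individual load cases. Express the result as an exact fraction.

y(24/5) = -519687/1250000000 m

Load 1 — point force P=-5 kN at a=3 m (b=L-a=3):
  y_1 = -Pa²(L-x)²(3bL-(3b+a)(L-x))/(6L³EI)  [x>a] = -(-5)·3²·(6-(24/5))²·(3·3·6-(3·3+3)·(6-(24/5)))/(6·6³·10000) = 99/500000 m
Load 2 — applied couple M₀=19 kN·m at a=3/2 m (b=L-a=9/2):
  y_2 = (R_Ax³/6 - M_Ax²/2 - M₀(x-a)²/2)/EI  [x>a] with R_A=57/16, M_A=-57/16 = ((57/16)·(24/5)³/6 - (-57/16)·(24/5)²/2 - 19·((24/5)-(3/2))²/2)/10000 = 3249/10000000 m
Load 3 — triangular load w₀=11 kN/m (0→w₀ over full span):
  y_3 = -w₀x²(L-x)²(x+2L)/(120LEI) = -11·(24/5)²·(6-(24/5))²·((24/5)+2·6)/(120·6·10000) = -8316/9765625 m
Load 4 — point force P=2 kN at a=18/5 m (b=L-a=12/5):
  y_4 = -Pa²(L-x)²(3bL-(3b+a)(L-x))/(6L³EI)  [x>a] = -2·(18/5)²·(6-(24/5))²·(3·(12/5)·6-(3·(12/5)+(18/5))·(6-(24/5)))/(6·6³·10000) = -1701/19531250 m
Superposition: y = Σ y_i = -519687/1250000000 m ≈ -0.000416 m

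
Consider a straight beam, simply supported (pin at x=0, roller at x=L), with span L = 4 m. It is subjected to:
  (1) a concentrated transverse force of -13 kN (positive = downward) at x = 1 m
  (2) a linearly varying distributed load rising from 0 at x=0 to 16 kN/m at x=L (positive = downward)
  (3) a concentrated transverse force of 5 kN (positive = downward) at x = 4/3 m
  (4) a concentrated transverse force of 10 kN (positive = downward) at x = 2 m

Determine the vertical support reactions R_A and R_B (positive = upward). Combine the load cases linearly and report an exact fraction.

R_A = 37/4 kN, R_B = 99/4 kN

Load 1 — point force P=-13 kN at a=1 m (b=L-a=3):
  R_A = Pb/L = (-13)·3/4 = -39/4 kN
  R_B = Pa/L = (-13)·1/4 = -13/4 kN
Load 2 — triangular load w₀=16 kN/m (0→w₀ over full span):
  R_A = w₀L/6 = 16·4/6 = 32/3 kN
  R_B = w₀L/3 = 16·4/3 = 64/3 kN
Load 3 — point force P=5 kN at a=4/3 m (b=L-a=8/3):
  R_A = Pb/L = 5·(8/3)/4 = 10/3 kN
  R_B = Pa/L = 5·(4/3)/4 = 5/3 kN
Load 4 — point force P=10 kN at a=2 m (b=L-a=2):
  R_A = Pb/L = 10·2/4 = 5 kN
  R_B = Pa/L = 10·2/4 = 5 kN
Superposition: R_A = 37/4 kN, R_B = 99/4 kN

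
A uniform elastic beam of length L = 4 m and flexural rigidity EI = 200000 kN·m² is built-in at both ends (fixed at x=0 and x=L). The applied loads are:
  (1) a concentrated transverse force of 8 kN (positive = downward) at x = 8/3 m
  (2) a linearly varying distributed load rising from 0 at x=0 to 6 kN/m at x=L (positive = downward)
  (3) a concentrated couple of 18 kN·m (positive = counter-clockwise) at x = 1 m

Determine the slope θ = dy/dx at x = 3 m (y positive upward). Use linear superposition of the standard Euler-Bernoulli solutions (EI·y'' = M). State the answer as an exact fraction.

Load 1 — point force P=8 kN at a=8/3 m (b=L-a=4/3):
  θ_1 = Pa²(L-x)(2bL-(3b+a)(L-x))/(2L³EI)  [x>a] = 8·(8/3)²·(4-3)·(2·(4/3)·4-(3·(4/3)+(8/3))·(4-3))/(2·4³·200000) = 1/112500 rad
Load 2 — triangular load w₀=6 kN/m (0→w₀ over full span):
  θ_2 = -w₀(2x(L-x)(L-2x)(x+2L)+x²(L-x)²)/(120LEI) = -6·(2·3·(4-3)·(4-2·3)·(3+2·4)+3²·(4-3)²)/(120·4·200000) = 123/16000000 rad
Load 3 — applied couple M₀=18 kN·m at a=1 m (b=L-a=3):
  θ_3 = (R_Ax²/2 - M_Ax - M₀(x-a))/EI  [x>a] with R_A=81/16, M_A=-27/8 = ((81/16)·3²/2 - (-27/8)·3 - 18·(3-1))/200000 = -99/6400000 rad
Superposition: θ = Σ θ_i = 319/288000000 rad ≈ 0.000001 rad

θ(3) = 319/288000000 rad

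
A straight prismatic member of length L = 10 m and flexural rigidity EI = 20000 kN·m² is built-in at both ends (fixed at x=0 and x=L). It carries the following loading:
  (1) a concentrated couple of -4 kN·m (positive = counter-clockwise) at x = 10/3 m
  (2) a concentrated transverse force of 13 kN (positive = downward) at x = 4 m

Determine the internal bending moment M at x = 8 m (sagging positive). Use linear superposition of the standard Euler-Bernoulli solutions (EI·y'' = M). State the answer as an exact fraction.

M(8) = -1348/375 kN·m

Load 1 — applied couple M₀=-4 kN·m at a=10/3 m (b=L-a=20/3):
  M_1 = R_Ax - M_A - M₀  [x>a] with R_A=-8/15, M_A=0 = (-8/15)·8 - 0 - (-4) = -4/15 kN·m
Load 2 — point force P=13 kN at a=4 m (b=L-a=6):
  M_2 = Pa²(a+3b)(L-x)/L³ - Pa²b/L²  [x>a] = 13·4²·(4+3·6)·(10-8)/10³ - 13·4²·6/10² = -416/125 kN·m
Superposition: M = Σ M_i = -1348/375 kN·m ≈ -3.594667 kN·m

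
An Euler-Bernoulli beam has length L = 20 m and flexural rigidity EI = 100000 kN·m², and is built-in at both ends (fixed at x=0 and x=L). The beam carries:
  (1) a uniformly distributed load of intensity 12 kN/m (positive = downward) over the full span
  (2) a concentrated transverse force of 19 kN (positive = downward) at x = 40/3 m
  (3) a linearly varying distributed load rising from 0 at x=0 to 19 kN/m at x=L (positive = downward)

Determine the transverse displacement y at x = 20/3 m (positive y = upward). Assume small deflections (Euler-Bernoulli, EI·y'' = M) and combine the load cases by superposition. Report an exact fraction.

y(20/3) = -793/10935 m

Load 1 — uniform load w=12 kN/m over full span:
  y_1 = -wx²(L-x)²/(24EI) = -12·(20/3)²·(20-(20/3))²/(24·100000) = -16/405 m
Load 2 — point force P=19 kN at a=40/3 m (b=L-a=20/3):
  y_2 = -Pb²x²(3aL-(3a+b)x)/(6L³EI)  [x≤a] = -19·(20/3)²·(20/3)²·(3·(40/3)·20-(3·(40/3)+(20/3))·(20/3))/(6·20³·100000) = -209/54675 m
Load 3 — triangular load w₀=19 kN/m (0→w₀ over full span):
  y_3 = -w₀x²(L-x)²(x+2L)/(120LEI) = -19·(20/3)²·(20-(20/3))²·((20/3)+2·20)/(120·20·100000) = -532/18225 m
Superposition: y = Σ y_i = -793/10935 m ≈ -0.072519 m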